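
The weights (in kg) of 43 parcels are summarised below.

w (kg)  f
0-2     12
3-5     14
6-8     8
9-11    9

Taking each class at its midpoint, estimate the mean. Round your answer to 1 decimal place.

Midpoints: 1, 4, 7, 10
Σfm = 12×1 + 14×4 + 8×7 + 9×10 = 214
n = Σf = 43
Mean = 214 / 43 = 4.9767

5.0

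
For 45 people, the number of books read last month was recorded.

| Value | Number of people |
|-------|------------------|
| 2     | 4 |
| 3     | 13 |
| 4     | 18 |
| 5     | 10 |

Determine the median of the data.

Cumulative frequencies: 4, 17, 35, 45
n = 45, so the median is the value in position (n+1)/2 = 23.
Position 23 falls at value 4.

4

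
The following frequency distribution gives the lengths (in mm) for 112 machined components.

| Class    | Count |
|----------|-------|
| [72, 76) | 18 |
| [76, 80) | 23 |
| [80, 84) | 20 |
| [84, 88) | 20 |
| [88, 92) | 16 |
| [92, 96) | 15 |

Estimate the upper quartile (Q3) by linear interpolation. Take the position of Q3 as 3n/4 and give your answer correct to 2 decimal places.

88.75

Cumulative frequencies: 18, 41, 61, 81, 97, 112
n = 112; position = 3n/4 = 84.
This falls in the class [88, 92): L = 88, F = 81, f = 16, h = 4.
Upper quartile ≈ 88 + ((84 − 81) / 16) × 4 = 88.7500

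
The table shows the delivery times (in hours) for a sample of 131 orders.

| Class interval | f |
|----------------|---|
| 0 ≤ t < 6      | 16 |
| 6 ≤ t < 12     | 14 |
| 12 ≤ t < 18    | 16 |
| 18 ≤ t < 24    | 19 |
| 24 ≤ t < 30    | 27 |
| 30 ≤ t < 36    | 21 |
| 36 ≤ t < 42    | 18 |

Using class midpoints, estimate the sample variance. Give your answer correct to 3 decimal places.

Midpoints: 3, 9, 15, 21, 27, 33, 39
n = 131, Σfm = 2937, mean = 22.4198
Σfm² = 83187
Σf(m − x̄)² = Σfm² − (Σfm)²/n = 83187 − 2937²/131 = 17339.9084
Sample variance = 17339.9084 / 130 = 133.3839

133.384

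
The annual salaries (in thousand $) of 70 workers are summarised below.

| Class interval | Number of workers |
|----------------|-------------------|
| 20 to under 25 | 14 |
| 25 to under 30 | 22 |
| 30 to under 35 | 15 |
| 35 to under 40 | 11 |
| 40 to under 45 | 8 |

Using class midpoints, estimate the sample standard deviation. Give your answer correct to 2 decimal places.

6.41

Midpoints: 22.5, 27.5, 32.5, 37.5, 42.5
n = 70, Σfm = 2160, mean = 30.8571
Σfm² = 69487.5
Σf(m − x̄)² = Σfm² − (Σfm)²/n = 69487.5 − 2160²/70 = 2836.0714
Sample variance = 2836.0714 / 69 = 41.1025
Standard deviation = √41.1025 = 6.4111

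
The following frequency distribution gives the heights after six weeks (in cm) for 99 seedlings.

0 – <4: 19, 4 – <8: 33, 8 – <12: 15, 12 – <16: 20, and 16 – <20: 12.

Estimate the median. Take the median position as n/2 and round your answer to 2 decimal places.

7.70

Cumulative frequencies: 19, 52, 67, 87, 99
n = 99; position = n/2 = 49.5.
This falls in the class 4 – <8: L = 4, F = 19, f = 33, h = 4.
Median ≈ 4 + ((49.5 − 19) / 33) × 4 = 7.6970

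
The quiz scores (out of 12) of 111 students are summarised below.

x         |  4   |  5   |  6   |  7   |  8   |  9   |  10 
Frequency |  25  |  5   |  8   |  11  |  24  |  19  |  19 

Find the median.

Cumulative frequencies: 25, 30, 38, 49, 73, 92, 111
n = 111, so the median is the value in position (n+1)/2 = 56.
Position 56 falls at value 8.

8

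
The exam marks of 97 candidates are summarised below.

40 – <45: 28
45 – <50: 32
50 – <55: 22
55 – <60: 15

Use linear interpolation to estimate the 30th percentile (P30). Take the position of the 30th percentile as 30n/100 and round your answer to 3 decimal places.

Cumulative frequencies: 28, 60, 82, 97
n = 97; position = 30n/100 = 29.1.
This falls in the class 45 – <50: L = 45, F = 28, f = 32, h = 5.
30th percentile ≈ 45 + ((29.1 − 28) / 32) × 5 = 45.1719

45.172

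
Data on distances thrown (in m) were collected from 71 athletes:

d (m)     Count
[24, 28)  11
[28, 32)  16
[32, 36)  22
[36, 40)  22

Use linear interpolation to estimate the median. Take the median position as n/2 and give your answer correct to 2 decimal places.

33.55

Cumulative frequencies: 11, 27, 49, 71
n = 71; position = n/2 = 35.5.
This falls in the class [32, 36): L = 32, F = 27, f = 22, h = 4.
Median ≈ 32 + ((35.5 − 27) / 22) × 4 = 33.5455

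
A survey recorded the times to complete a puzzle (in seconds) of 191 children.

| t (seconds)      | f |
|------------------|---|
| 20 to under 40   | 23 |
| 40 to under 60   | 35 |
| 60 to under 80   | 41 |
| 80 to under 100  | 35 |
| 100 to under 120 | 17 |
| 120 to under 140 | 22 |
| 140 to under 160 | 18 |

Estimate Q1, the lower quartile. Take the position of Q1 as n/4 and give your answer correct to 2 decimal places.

Cumulative frequencies: 23, 58, 99, 134, 151, 173, 191
n = 191; position = n/4 = 47.75.
This falls in the class 40 to under 60: L = 40, F = 23, f = 35, h = 20.
Lower quartile ≈ 40 + ((47.75 − 23) / 35) × 20 = 54.1429

54.14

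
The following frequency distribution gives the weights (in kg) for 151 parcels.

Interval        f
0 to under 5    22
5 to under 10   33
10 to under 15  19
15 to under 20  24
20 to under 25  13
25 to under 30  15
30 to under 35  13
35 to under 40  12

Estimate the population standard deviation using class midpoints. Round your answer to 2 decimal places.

Midpoints: 2.5, 7.5, 12.5, 17.5, 22.5, 27.5, 32.5, 37.5
n = 151, Σfm = 2537.5, mean = 16.8046
Σfm² = 60843.75
Σf(m − x̄)² = Σfm² − (Σfm)²/n = 60843.75 − 2537.5²/151 = 18201.9868
Population variance = 18201.9868 / 151 = 120.5430
Standard deviation = √120.5430 = 10.9792

10.98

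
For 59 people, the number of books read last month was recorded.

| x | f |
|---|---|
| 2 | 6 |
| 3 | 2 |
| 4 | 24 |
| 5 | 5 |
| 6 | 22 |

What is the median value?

4

Cumulative frequencies: 6, 8, 32, 37, 59
n = 59, so the median is the value in position (n+1)/2 = 30.
Position 30 falls at value 4.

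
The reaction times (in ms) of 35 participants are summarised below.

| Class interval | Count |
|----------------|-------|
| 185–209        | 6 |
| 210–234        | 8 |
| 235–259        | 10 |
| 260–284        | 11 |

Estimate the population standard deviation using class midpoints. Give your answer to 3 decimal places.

Midpoints: 197, 222, 247, 272
n = 35, Σfm = 8420, mean = 240.5714
Σfm² = 2051040
Σf(m − x̄)² = Σfm² − (Σfm)²/n = 2051040 − 8420²/35 = 25428.5714
Population variance = 25428.5714 / 35 = 726.5306
Standard deviation = √726.5306 = 26.9542

26.954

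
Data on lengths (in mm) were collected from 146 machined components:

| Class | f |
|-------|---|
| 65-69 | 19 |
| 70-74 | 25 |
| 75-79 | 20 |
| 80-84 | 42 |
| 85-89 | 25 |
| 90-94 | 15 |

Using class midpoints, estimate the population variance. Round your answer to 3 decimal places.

58.304

Midpoints: 67, 72, 77, 82, 87, 92
n = 146, Σfm = 11612, mean = 79.5342
Σfm² = 932064
Σf(m − x̄)² = Σfm² − (Σfm)²/n = 932064 − 11612²/146 = 8512.3288
Population variance = 8512.3288 / 146 = 58.3036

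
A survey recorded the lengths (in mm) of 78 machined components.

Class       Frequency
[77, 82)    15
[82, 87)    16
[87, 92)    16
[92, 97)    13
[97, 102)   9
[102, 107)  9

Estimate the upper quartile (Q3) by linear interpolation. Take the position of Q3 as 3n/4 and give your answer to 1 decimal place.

96.4

Cumulative frequencies: 15, 31, 47, 60, 69, 78
n = 78; position = 3n/4 = 58.5.
This falls in the class [92, 97): L = 92, F = 47, f = 13, h = 5.
Upper quartile ≈ 92 + ((58.5 − 47) / 13) × 5 = 96.4231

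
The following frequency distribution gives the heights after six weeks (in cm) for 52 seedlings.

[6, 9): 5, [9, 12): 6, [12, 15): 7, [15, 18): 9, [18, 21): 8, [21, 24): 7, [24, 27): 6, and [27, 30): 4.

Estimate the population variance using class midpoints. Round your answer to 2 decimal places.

38.20

Midpoints: 7.5, 10.5, 13.5, 16.5, 19.5, 22.5, 25.5, 28.5
n = 52, Σfm = 924, mean = 17.7692
Σfm² = 18405
Σf(m − x̄)² = Σfm² − (Σfm)²/n = 18405 − 924²/52 = 1986.2308
Population variance = 1986.2308 / 52 = 38.1967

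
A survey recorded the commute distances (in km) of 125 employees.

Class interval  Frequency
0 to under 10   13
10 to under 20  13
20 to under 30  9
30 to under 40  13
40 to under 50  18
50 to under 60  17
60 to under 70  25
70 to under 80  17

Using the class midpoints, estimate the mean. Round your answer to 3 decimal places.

Midpoints: 5, 15, 25, 35, 45, 55, 65, 75
Σfm = 13×5 + 13×15 + 9×25 + 13×35 + 18×45 + 17×55 + 25×65 + 17×75 = 5585
n = Σf = 125
Mean = 5585 / 125 = 44.6800

44.680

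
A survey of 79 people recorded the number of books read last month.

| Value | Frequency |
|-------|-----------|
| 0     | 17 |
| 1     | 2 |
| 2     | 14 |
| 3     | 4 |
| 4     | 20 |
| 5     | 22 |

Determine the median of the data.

4

Cumulative frequencies: 17, 19, 33, 37, 57, 79
n = 79, so the median is the value in position (n+1)/2 = 40.
Position 40 falls at value 4.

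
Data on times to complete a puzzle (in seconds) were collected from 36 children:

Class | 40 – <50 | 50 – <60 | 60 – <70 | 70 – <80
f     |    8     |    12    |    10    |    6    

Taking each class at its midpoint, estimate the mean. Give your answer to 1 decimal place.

Midpoints: 45, 55, 65, 75
Σfm = 8×45 + 12×55 + 10×65 + 6×75 = 2120
n = Σf = 36
Mean = 2120 / 36 = 58.8889

58.9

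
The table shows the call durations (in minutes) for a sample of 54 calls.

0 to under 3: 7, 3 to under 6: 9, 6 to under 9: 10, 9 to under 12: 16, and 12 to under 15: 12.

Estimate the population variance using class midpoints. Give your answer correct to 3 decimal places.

Midpoints: 1.5, 4.5, 7.5, 10.5, 13.5
n = 54, Σfm = 456, mean = 8.4444
Σfm² = 4711.5
Σf(m − x̄)² = Σfm² − (Σfm)²/n = 4711.5 − 456²/54 = 860.8333
Population variance = 860.8333 / 54 = 15.9414

15.941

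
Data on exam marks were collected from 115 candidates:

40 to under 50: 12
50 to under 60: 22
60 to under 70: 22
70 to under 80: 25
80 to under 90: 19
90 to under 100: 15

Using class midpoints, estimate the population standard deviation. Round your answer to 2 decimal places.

Midpoints: 45, 55, 65, 75, 85, 95
n = 115, Σfm = 8095, mean = 70.3913
Σfm² = 597075
Σf(m − x̄)² = Σfm² − (Σfm)²/n = 597075 − 8095²/115 = 27257.3913
Population variance = 27257.3913 / 115 = 237.0208
Standard deviation = √237.0208 = 15.3955

15.40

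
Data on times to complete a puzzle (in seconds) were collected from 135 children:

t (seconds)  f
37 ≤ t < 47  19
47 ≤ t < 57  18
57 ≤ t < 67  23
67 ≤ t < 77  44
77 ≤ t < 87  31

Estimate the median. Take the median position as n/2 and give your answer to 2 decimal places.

68.70

Cumulative frequencies: 19, 37, 60, 104, 135
n = 135; position = n/2 = 67.5.
This falls in the class 67 ≤ t < 77: L = 67, F = 60, f = 44, h = 10.
Median ≈ 67 + ((67.5 − 60) / 44) × 10 = 68.7045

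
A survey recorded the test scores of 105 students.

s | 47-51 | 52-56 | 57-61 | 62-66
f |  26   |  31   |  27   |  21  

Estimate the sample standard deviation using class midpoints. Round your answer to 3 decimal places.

5.357

Midpoints: 49, 54, 59, 64
n = 105, Σfm = 5885, mean = 56.0476
Σfm² = 332825
Σf(m − x̄)² = Σfm² − (Σfm)²/n = 332825 − 5885²/105 = 2984.7619
Sample variance = 2984.7619 / 104 = 28.6996
Standard deviation = √28.6996 = 5.3572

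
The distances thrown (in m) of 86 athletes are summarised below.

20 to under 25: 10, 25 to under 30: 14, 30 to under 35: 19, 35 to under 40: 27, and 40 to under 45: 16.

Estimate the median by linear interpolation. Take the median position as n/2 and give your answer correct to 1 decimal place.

Cumulative frequencies: 10, 24, 43, 70, 86
n = 86; position = n/2 = 43.
This falls in the class 30 to under 35: L = 30, F = 24, f = 19, h = 5.
Median ≈ 30 + ((43 − 24) / 19) × 5 = 35.0000

35.0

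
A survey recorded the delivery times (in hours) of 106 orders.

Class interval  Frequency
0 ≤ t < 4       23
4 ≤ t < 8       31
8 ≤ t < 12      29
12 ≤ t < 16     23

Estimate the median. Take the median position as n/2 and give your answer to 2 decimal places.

Cumulative frequencies: 23, 54, 83, 106
n = 106; position = n/2 = 53.
This falls in the class 4 ≤ t < 8: L = 4, F = 23, f = 31, h = 4.
Median ≈ 4 + ((53 − 23) / 31) × 4 = 7.8710

7.87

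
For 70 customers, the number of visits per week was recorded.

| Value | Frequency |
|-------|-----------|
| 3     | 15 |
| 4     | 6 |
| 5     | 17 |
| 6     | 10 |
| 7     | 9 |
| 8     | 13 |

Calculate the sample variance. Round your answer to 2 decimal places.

3.12

Values: 3, 4, 5, 6, 7, 8
n = 70, Σfx = 381, mean = 5.4429
Σfx² = 2289
Σf(x − x̄)² = Σfx² − (Σfx)²/n = 2289 − 381²/70 = 215.2714
Sample variance = 215.2714 / 69 = 3.1199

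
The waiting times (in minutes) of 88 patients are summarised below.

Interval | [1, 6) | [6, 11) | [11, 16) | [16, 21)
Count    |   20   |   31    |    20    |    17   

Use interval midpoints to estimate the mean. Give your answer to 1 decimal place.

Midpoints: 3.5, 8.5, 13.5, 18.5
Σfm = 20×3.5 + 31×8.5 + 20×13.5 + 17×18.5 = 918
n = Σf = 88
Mean = 918 / 88 = 10.4318

10.4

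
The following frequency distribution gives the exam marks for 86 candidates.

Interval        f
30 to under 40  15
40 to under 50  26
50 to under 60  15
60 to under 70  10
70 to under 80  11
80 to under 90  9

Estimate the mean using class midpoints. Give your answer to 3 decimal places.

55.349

Midpoints: 35, 45, 55, 65, 75, 85
Σfm = 15×35 + 26×45 + 15×55 + 10×65 + 11×75 + 9×85 = 4760
n = Σf = 86
Mean = 4760 / 86 = 55.3488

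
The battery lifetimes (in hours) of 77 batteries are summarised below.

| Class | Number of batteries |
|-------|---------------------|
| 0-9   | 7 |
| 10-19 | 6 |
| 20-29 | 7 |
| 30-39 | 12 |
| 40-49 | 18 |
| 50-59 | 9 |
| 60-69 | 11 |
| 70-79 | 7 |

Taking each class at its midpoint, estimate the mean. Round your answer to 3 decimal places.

41.903

Midpoints: 4.5, 14.5, 24.5, 34.5, 44.5, 54.5, 64.5, 74.5
Σfm = 7×4.5 + 6×14.5 + 7×24.5 + 12×34.5 + 18×44.5 + 9×54.5 + 11×64.5 + 7×74.5 = 3226.5
n = Σf = 77
Mean = 3226.5 / 77 = 41.9026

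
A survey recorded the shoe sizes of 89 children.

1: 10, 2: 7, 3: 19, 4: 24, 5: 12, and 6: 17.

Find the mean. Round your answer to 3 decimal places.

Values: 1, 2, 3, 4, 5, 6
Σfx = 10×1 + 7×2 + 19×3 + 24×4 + 12×5 + 17×6 = 339
n = Σf = 89
Mean = 339 / 89 = 3.8090

3.809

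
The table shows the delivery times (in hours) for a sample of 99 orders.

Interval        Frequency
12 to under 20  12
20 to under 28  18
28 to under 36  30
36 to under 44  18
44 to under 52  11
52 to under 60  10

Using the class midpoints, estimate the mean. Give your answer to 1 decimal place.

Midpoints: 16, 24, 32, 40, 48, 56
Σfm = 12×16 + 18×24 + 30×32 + 18×40 + 11×48 + 10×56 = 3392
n = Σf = 99
Mean = 3392 / 99 = 34.2626

34.3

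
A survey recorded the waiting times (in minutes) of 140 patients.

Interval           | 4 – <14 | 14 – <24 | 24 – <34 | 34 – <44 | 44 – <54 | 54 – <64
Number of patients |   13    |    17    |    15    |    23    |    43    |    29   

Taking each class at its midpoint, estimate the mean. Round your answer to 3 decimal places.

Midpoints: 9, 19, 29, 39, 49, 59
Σfm = 13×9 + 17×19 + 15×29 + 23×39 + 43×49 + 29×59 = 5590
n = Σf = 140
Mean = 5590 / 140 = 39.9286

39.929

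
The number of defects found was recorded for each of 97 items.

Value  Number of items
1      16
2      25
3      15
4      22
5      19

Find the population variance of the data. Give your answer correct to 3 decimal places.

Values: 1, 2, 3, 4, 5
n = 97, Σfx = 294, mean = 3.0309
Σfx² = 1078
Σf(x − x̄)² = Σfx² − (Σfx)²/n = 1078 − 294²/97 = 186.9072
Population variance = 186.9072 / 97 = 1.9269

1.927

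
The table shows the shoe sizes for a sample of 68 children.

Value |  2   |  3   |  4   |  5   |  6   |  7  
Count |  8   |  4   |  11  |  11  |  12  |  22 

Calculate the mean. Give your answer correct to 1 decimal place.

5.2

Values: 2, 3, 4, 5, 6, 7
Σfx = 8×2 + 4×3 + 11×4 + 11×5 + 12×6 + 22×7 = 353
n = Σf = 68
Mean = 353 / 68 = 5.1912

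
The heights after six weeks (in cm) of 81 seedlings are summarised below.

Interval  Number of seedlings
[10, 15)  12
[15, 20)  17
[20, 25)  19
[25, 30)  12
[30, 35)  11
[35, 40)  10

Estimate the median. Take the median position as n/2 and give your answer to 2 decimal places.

23.03

Cumulative frequencies: 12, 29, 48, 60, 71, 81
n = 81; position = n/2 = 40.5.
This falls in the class [20, 25): L = 20, F = 29, f = 19, h = 5.
Median ≈ 20 + ((40.5 − 29) / 19) × 5 = 23.0263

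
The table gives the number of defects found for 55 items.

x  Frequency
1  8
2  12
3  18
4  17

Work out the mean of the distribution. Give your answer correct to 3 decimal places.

2.800

Values: 1, 2, 3, 4
Σfx = 8×1 + 12×2 + 18×3 + 17×4 = 154
n = Σf = 55
Mean = 154 / 55 = 2.8000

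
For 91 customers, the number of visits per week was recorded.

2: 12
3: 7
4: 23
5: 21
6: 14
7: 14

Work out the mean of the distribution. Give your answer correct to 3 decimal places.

4.659

Values: 2, 3, 4, 5, 6, 7
Σfx = 12×2 + 7×3 + 23×4 + 21×5 + 14×6 + 14×7 = 424
n = Σf = 91
Mean = 424 / 91 = 4.6593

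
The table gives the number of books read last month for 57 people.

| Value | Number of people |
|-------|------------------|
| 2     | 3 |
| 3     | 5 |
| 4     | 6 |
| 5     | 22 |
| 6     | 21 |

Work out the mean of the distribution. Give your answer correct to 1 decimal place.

Values: 2, 3, 4, 5, 6
Σfx = 3×2 + 5×3 + 6×4 + 22×5 + 21×6 = 281
n = Σf = 57
Mean = 281 / 57 = 4.9298

4.9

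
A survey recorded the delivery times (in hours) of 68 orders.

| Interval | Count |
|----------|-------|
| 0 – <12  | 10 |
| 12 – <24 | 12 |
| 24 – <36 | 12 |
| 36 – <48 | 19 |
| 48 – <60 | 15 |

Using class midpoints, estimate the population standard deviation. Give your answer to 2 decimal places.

Midpoints: 6, 18, 30, 42, 54
n = 68, Σfm = 2244, mean = 33.0000
Σfm² = 92304
Σf(m − x̄)² = Σfm² − (Σfm)²/n = 92304 − 2244²/68 = 18252.0000
Population variance = 18252.0000 / 68 = 268.4118
Standard deviation = √268.4118 = 16.3833

16.38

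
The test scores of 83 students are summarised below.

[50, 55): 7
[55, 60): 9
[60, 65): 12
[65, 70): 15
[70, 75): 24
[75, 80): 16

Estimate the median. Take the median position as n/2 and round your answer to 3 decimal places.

Cumulative frequencies: 7, 16, 28, 43, 67, 83
n = 83; position = n/2 = 41.5.
This falls in the class [65, 70): L = 65, F = 28, f = 15, h = 5.
Median ≈ 65 + ((41.5 − 28) / 15) × 5 = 69.5000

69.500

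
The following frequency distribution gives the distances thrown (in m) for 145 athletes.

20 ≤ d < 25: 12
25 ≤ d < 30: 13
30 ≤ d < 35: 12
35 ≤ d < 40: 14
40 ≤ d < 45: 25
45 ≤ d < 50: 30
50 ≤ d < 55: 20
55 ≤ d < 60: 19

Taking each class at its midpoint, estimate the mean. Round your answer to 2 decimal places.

Midpoints: 22.5, 27.5, 32.5, 37.5, 42.5, 47.5, 52.5, 57.5
Σfm = 12×22.5 + 13×27.5 + 12×32.5 + 14×37.5 + 25×42.5 + 30×47.5 + 20×52.5 + 19×57.5 = 6172.5
n = Σf = 145
Mean = 6172.5 / 145 = 42.5690

42.57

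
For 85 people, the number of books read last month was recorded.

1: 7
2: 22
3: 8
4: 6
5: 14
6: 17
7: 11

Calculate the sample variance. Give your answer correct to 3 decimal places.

4.039

Values: 1, 2, 3, 4, 5, 6, 7
n = 85, Σfx = 348, mean = 4.0941
Σfx² = 1764
Σf(x − x̄)² = Σfx² − (Σfx)²/n = 1764 − 348²/85 = 339.2471
Sample variance = 339.2471 / 84 = 4.0387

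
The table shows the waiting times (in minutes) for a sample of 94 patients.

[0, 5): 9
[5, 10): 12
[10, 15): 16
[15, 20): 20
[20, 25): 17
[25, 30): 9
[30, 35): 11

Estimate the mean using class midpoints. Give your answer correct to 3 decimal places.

17.553

Midpoints: 2.5, 7.5, 12.5, 17.5, 22.5, 27.5, 32.5
Σfm = 9×2.5 + 12×7.5 + 16×12.5 + 20×17.5 + 17×22.5 + 9×27.5 + 11×32.5 = 1650
n = Σf = 94
Mean = 1650 / 94 = 17.5532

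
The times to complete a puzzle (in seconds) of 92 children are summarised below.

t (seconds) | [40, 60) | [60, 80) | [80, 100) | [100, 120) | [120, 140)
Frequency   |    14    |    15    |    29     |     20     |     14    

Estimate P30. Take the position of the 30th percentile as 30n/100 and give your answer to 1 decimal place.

Cumulative frequencies: 14, 29, 58, 78, 92
n = 92; position = 30n/100 = 27.6.
This falls in the class [60, 80): L = 60, F = 14, f = 15, h = 20.
30th percentile ≈ 60 + ((27.6 − 14) / 15) × 20 = 78.1333

78.1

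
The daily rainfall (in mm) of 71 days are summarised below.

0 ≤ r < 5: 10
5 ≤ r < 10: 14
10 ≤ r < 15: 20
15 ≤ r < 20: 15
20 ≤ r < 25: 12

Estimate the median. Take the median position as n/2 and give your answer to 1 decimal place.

12.9

Cumulative frequencies: 10, 24, 44, 59, 71
n = 71; position = n/2 = 35.5.
This falls in the class 10 ≤ r < 15: L = 10, F = 24, f = 20, h = 5.
Median ≈ 10 + ((35.5 − 24) / 20) × 5 = 12.8750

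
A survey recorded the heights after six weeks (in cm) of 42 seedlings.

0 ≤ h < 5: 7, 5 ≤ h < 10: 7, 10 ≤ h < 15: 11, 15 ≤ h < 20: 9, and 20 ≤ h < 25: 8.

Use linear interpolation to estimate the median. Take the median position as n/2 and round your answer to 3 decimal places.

13.182

Cumulative frequencies: 7, 14, 25, 34, 42
n = 42; position = n/2 = 21.
This falls in the class 10 ≤ h < 15: L = 10, F = 14, f = 11, h = 5.
Median ≈ 10 + ((21 − 14) / 11) × 5 = 13.1818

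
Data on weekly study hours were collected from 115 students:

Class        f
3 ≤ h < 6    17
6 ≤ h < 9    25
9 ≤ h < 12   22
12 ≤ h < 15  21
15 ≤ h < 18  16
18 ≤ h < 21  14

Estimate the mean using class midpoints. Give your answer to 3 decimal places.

Midpoints: 4.5, 7.5, 10.5, 13.5, 16.5, 19.5
Σfm = 17×4.5 + 25×7.5 + 22×10.5 + 21×13.5 + 16×16.5 + 14×19.5 = 1315.5
n = Σf = 115
Mean = 1315.5 / 115 = 11.4391

11.439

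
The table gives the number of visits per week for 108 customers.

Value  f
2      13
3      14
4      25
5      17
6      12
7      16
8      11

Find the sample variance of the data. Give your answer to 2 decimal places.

Values: 2, 3, 4, 5, 6, 7, 8
n = 108, Σfx = 525, mean = 4.8611
Σfx² = 2923
Σf(x − x̄)² = Σfx² − (Σfx)²/n = 2923 − 525²/108 = 370.9167
Sample variance = 370.9167 / 107 = 3.4665

3.47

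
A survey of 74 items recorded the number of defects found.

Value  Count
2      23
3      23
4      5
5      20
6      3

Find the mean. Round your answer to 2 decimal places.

Values: 2, 3, 4, 5, 6
Σfx = 23×2 + 23×3 + 5×4 + 20×5 + 3×6 = 253
n = Σf = 74
Mean = 253 / 74 = 3.4189

3.42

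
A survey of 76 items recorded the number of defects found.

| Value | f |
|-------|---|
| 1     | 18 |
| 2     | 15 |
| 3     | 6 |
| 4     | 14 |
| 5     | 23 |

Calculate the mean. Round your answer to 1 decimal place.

Values: 1, 2, 3, 4, 5
Σfx = 18×1 + 15×2 + 6×3 + 14×4 + 23×5 = 237
n = Σf = 76
Mean = 237 / 76 = 3.1184

3.1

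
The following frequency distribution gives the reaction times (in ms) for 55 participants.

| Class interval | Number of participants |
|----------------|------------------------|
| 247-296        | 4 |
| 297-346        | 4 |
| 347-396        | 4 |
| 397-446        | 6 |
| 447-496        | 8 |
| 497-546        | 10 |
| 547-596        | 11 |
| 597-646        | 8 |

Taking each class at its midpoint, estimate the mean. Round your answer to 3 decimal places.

Midpoints: 271.5, 321.5, 371.5, 421.5, 471.5, 521.5, 571.5, 621.5
Σfm = 4×271.5 + 4×321.5 + 4×371.5 + 6×421.5 + 8×471.5 + 10×521.5 + 11×571.5 + 8×621.5 = 26632.5
n = Σf = 55
Mean = 26632.5 / 55 = 484.2273

484.227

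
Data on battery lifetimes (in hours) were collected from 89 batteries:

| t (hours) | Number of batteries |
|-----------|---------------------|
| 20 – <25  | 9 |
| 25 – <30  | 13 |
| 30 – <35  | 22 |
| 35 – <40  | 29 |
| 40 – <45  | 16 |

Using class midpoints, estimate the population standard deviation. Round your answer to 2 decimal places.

Midpoints: 22.5, 27.5, 32.5, 37.5, 42.5
n = 89, Σfm = 3042.5, mean = 34.1854
Σfm² = 107306.25
Σf(m − x̄)² = Σfm² − (Σfm)²/n = 107306.25 − 3042.5²/89 = 3297.1910
Population variance = 3297.1910 / 89 = 37.0471
Standard deviation = √37.0471 = 6.0866

6.09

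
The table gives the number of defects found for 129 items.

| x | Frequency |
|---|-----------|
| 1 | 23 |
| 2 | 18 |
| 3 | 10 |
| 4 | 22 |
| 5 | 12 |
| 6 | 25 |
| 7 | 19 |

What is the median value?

Cumulative frequencies: 23, 41, 51, 73, 85, 110, 129
n = 129, so the median is the value in position (n+1)/2 = 65.
Position 65 falls at value 4.

4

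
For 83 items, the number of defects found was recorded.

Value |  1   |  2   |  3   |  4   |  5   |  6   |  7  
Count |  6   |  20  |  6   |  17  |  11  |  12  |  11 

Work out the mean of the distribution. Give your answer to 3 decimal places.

4.048

Values: 1, 2, 3, 4, 5, 6, 7
Σfx = 6×1 + 20×2 + 6×3 + 17×4 + 11×5 + 12×6 + 11×7 = 336
n = Σf = 83
Mean = 336 / 83 = 4.0482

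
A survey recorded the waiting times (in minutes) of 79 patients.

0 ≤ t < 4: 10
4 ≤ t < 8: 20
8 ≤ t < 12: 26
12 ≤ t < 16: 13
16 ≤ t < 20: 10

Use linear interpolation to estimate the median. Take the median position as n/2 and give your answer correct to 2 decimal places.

Cumulative frequencies: 10, 30, 56, 69, 79
n = 79; position = n/2 = 39.5.
This falls in the class 8 ≤ t < 12: L = 8, F = 30, f = 26, h = 4.
Median ≈ 8 + ((39.5 − 30) / 26) × 4 = 9.4615

9.46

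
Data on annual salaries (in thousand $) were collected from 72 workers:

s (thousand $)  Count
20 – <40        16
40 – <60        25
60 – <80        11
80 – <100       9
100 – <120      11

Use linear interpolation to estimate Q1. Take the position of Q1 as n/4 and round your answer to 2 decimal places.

41.60

Cumulative frequencies: 16, 41, 52, 61, 72
n = 72; position = n/4 = 18.
This falls in the class 40 – <60: L = 40, F = 16, f = 25, h = 20.
Lower quartile ≈ 40 + ((18 − 16) / 25) × 20 = 41.6000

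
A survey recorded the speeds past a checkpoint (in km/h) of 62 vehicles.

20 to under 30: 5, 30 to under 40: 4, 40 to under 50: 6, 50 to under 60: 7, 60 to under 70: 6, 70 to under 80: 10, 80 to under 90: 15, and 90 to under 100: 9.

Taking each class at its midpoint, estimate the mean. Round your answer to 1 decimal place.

67.6

Midpoints: 25, 35, 45, 55, 65, 75, 85, 95
Σfm = 5×25 + 4×35 + 6×45 + 7×55 + 6×65 + 10×75 + 15×85 + 9×95 = 4190
n = Σf = 62
Mean = 4190 / 62 = 67.5806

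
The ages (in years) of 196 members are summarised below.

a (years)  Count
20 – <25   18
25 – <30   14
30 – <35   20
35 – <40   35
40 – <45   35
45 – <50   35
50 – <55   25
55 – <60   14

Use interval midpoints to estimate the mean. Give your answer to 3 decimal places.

40.918

Midpoints: 22.5, 27.5, 32.5, 37.5, 42.5, 47.5, 52.5, 57.5
Σfm = 18×22.5 + 14×27.5 + 20×32.5 + 35×37.5 + 35×42.5 + 35×47.5 + 25×52.5 + 14×57.5 = 8020
n = Σf = 196
Mean = 8020 / 196 = 40.9184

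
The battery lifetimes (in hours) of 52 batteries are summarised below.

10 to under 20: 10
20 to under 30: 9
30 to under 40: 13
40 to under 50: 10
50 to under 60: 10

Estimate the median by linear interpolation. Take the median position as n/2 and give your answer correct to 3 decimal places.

Cumulative frequencies: 10, 19, 32, 42, 52
n = 52; position = n/2 = 26.
This falls in the class 30 to under 40: L = 30, F = 19, f = 13, h = 10.
Median ≈ 30 + ((26 − 19) / 13) × 10 = 35.3846

35.385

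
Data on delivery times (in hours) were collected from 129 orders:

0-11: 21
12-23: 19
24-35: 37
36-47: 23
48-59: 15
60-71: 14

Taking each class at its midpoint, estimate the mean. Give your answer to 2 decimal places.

32.66

Midpoints: 5.5, 17.5, 29.5, 41.5, 53.5, 65.5
Σfm = 21×5.5 + 19×17.5 + 37×29.5 + 23×41.5 + 15×53.5 + 14×65.5 = 4213.5
n = Σf = 129
Mean = 4213.5 / 129 = 32.6628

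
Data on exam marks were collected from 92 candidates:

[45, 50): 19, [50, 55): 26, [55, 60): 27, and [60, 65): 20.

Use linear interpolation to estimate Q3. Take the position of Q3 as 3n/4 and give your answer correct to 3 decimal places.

59.444

Cumulative frequencies: 19, 45, 72, 92
n = 92; position = 3n/4 = 69.
This falls in the class [55, 60): L = 55, F = 45, f = 27, h = 5.
Upper quartile ≈ 55 + ((69 − 45) / 27) × 5 = 59.4444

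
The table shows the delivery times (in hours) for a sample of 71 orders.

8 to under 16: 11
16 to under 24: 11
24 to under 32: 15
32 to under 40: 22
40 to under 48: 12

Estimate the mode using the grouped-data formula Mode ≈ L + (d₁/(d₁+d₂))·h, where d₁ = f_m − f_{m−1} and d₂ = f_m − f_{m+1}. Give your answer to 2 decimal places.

Modal class: 32 to under 40 (highest frequency 22).
d₁ = 22 − 15 = 7, d₂ = 22 − 12 = 10
Mode ≈ 32 + (7/(7+10)) × 8 = 32 + 3.2941 = 35.2941

35.29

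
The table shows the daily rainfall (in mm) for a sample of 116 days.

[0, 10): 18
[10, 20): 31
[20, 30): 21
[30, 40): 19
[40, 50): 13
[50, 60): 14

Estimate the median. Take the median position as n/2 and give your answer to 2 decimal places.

Cumulative frequencies: 18, 49, 70, 89, 102, 116
n = 116; position = n/2 = 58.
This falls in the class [20, 30): L = 20, F = 49, f = 21, h = 10.
Median ≈ 20 + ((58 − 49) / 21) × 10 = 24.2857

24.29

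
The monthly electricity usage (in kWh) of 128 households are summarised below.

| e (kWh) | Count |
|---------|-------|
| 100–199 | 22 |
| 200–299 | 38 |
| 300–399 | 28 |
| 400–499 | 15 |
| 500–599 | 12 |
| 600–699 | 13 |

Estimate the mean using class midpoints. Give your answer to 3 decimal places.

Midpoints: 149.5, 249.5, 349.5, 449.5, 549.5, 649.5
Σfm = 22×149.5 + 38×249.5 + 28×349.5 + 15×449.5 + 12×549.5 + 13×649.5 = 44336
n = Σf = 128
Mean = 44336 / 128 = 346.3750

346.375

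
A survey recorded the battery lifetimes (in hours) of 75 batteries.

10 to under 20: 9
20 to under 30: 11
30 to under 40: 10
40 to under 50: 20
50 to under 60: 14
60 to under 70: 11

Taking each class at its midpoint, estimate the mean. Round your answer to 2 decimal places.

Midpoints: 15, 25, 35, 45, 55, 65
Σfm = 9×15 + 11×25 + 10×35 + 20×45 + 14×55 + 11×65 = 3145
n = Σf = 75
Mean = 3145 / 75 = 41.9333

41.93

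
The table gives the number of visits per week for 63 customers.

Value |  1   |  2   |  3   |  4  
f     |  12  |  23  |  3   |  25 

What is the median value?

2

Cumulative frequencies: 12, 35, 38, 63
n = 63, so the median is the value in position (n+1)/2 = 32.
Position 32 falls at value 2.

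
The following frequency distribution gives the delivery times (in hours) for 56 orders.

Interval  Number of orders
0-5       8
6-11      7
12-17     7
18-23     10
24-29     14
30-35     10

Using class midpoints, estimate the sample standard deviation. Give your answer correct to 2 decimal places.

10.20

Midpoints: 2.5, 8.5, 14.5, 20.5, 26.5, 32.5
n = 56, Σfm = 1082, mean = 19.3214
Σfm² = 26624
Σf(m − x̄)² = Σfm² − (Σfm)²/n = 26624 − 1082²/56 = 5718.2143
Sample variance = 5718.2143 / 55 = 103.9675
Standard deviation = √103.9675 = 10.1964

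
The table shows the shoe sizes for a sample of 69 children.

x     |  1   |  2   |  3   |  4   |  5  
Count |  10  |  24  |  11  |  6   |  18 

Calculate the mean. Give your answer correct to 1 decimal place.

Values: 1, 2, 3, 4, 5
Σfx = 10×1 + 24×2 + 11×3 + 6×4 + 18×5 = 205
n = Σf = 69
Mean = 205 / 69 = 2.9710

3.0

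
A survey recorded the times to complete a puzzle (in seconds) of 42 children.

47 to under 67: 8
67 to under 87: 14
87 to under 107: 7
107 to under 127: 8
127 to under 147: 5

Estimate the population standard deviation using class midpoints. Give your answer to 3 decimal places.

25.925

Midpoints: 57, 77, 97, 117, 137
n = 42, Σfm = 3834, mean = 91.2857
Σfm² = 378218
Σf(m − x̄)² = Σfm² − (Σfm)²/n = 378218 − 3834²/42 = 28228.5714
Population variance = 28228.5714 / 42 = 672.1088
Standard deviation = √672.1088 = 25.9251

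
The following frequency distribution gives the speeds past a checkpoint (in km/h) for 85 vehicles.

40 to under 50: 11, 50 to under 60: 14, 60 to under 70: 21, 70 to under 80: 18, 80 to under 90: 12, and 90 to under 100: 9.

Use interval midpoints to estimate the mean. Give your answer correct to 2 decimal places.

Midpoints: 45, 55, 65, 75, 85, 95
Σfm = 11×45 + 14×55 + 21×65 + 18×75 + 12×85 + 9×95 = 5855
n = Σf = 85
Mean = 5855 / 85 = 68.8824

68.88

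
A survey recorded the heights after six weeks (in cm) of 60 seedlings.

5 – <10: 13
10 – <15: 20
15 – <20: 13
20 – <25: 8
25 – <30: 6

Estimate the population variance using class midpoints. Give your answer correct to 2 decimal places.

38.64

Midpoints: 7.5, 12.5, 17.5, 22.5, 27.5
n = 60, Σfm = 920, mean = 15.3333
Σfm² = 16425
Σf(m − x̄)² = Σfm² − (Σfm)²/n = 16425 − 920²/60 = 2318.3333
Population variance = 2318.3333 / 60 = 38.6389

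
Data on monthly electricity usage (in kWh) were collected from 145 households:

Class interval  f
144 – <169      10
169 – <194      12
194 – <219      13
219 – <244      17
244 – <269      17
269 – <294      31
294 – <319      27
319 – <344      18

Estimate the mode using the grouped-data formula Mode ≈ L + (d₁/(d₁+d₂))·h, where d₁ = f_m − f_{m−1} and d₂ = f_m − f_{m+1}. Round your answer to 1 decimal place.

288.4

Modal class: 269 – <294 (highest frequency 31).
d₁ = 31 − 17 = 14, d₂ = 31 − 27 = 4
Mode ≈ 269 + (14/(14+4)) × 25 = 269 + 19.4444 = 288.4444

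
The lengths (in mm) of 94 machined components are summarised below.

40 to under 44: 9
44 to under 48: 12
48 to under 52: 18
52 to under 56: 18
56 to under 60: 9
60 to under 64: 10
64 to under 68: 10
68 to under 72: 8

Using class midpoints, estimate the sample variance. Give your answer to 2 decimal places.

Midpoints: 42, 46, 50, 54, 58, 62, 66, 70
n = 94, Σfm = 5164, mean = 54.9362
Σfm² = 290232
Σf(m − x̄)² = Σfm² − (Σfm)²/n = 290232 − 5164²/94 = 6541.6170
Sample variance = 6541.6170 / 93 = 70.3400

70.34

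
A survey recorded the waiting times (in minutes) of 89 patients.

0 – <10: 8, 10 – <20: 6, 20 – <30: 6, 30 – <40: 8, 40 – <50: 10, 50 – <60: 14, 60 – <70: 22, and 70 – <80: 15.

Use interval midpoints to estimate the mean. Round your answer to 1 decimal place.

48.7

Midpoints: 5, 15, 25, 35, 45, 55, 65, 75
Σfm = 8×5 + 6×15 + 6×25 + 8×35 + 10×45 + 14×55 + 22×65 + 15×75 = 4335
n = Σf = 89
Mean = 4335 / 89 = 48.7079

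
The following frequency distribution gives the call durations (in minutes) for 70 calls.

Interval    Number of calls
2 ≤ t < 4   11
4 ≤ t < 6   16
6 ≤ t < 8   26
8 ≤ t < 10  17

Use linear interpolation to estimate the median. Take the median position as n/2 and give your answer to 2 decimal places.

6.62

Cumulative frequencies: 11, 27, 53, 70
n = 70; position = n/2 = 35.
This falls in the class 6 ≤ t < 8: L = 6, F = 27, f = 26, h = 2.
Median ≈ 6 + ((35 − 27) / 26) × 2 = 6.6154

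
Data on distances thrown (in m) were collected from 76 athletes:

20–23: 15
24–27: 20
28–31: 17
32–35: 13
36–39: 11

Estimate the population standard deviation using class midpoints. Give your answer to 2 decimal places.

Midpoints: 21.5, 25.5, 29.5, 33.5, 37.5
n = 76, Σfm = 2182, mean = 28.7105
Σfm² = 64791
Σf(m − x̄)² = Σfm² − (Σfm)²/n = 64791 − 2182²/76 = 2144.6316
Population variance = 2144.6316 / 76 = 28.2188
Standard deviation = √28.2188 = 5.3121

5.31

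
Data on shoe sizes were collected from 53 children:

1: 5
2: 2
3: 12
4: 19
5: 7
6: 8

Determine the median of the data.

4

Cumulative frequencies: 5, 7, 19, 38, 45, 53
n = 53, so the median is the value in position (n+1)/2 = 27.
Position 27 falls at value 4.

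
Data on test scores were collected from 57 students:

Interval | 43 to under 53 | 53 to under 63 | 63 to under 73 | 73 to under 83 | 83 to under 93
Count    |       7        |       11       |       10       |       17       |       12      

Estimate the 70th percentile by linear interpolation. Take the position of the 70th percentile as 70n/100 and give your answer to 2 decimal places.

80.00

Cumulative frequencies: 7, 18, 28, 45, 57
n = 57; position = 70n/100 = 39.9.
This falls in the class 73 to under 83: L = 73, F = 28, f = 17, h = 10.
70th percentile ≈ 73 + ((39.9 − 28) / 17) × 10 = 80.0000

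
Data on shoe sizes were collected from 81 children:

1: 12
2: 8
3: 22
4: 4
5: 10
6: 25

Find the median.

Cumulative frequencies: 12, 20, 42, 46, 56, 81
n = 81, so the median is the value in position (n+1)/2 = 41.
Position 41 falls at value 3.

3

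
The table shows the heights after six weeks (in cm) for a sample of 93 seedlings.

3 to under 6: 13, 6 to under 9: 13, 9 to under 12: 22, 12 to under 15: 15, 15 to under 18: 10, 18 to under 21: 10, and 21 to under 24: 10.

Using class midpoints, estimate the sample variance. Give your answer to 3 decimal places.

Midpoints: 4.5, 7.5, 10.5, 13.5, 16.5, 19.5, 22.5
n = 93, Σfm = 1174.5, mean = 12.6290
Σfm² = 17741.25
Σf(m − x̄)² = Σfm² − (Σfm)²/n = 17741.25 − 1174.5²/93 = 2908.4516
Sample variance = 2908.4516 / 92 = 31.6136

31.614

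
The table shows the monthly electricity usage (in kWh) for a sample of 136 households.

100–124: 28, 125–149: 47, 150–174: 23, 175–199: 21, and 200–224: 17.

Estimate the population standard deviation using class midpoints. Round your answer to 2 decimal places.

32.59

Midpoints: 112, 137, 162, 187, 212
n = 136, Σfm = 20832, mean = 153.1765
Σfm² = 3335384
Σf(m − x̄)² = Σfm² − (Σfm)²/n = 3335384 − 20832²/136 = 144411.7647
Population variance = 144411.7647 / 136 = 1061.8512
Standard deviation = √1061.8512 = 32.5861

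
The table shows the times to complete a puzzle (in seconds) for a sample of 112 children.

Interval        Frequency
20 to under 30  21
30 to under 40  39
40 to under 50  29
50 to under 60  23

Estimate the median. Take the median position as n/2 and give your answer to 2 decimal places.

Cumulative frequencies: 21, 60, 89, 112
n = 112; position = n/2 = 56.
This falls in the class 30 to under 40: L = 30, F = 21, f = 39, h = 10.
Median ≈ 30 + ((56 − 21) / 39) × 10 = 38.9744

38.97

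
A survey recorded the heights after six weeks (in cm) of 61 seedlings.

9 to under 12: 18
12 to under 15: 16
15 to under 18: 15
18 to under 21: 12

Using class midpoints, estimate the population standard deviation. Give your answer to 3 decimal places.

Midpoints: 10.5, 13.5, 16.5, 19.5
n = 61, Σfm = 886.5, mean = 14.5328
Σfm² = 13547.25
Σf(m − x̄)² = Σfm² − (Σfm)²/n = 13547.25 − 886.5²/61 = 663.9344
Population variance = 663.9344 / 61 = 10.8842
Standard deviation = √10.8842 = 3.2991

3.299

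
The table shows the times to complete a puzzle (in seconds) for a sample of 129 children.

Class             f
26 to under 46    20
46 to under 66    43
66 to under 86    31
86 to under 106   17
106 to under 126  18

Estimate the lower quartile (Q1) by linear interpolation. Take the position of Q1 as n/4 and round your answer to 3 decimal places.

Cumulative frequencies: 20, 63, 94, 111, 129
n = 129; position = n/4 = 32.25.
This falls in the class 46 to under 66: L = 46, F = 20, f = 43, h = 20.
Lower quartile ≈ 46 + ((32.25 − 20) / 43) × 20 = 51.6977

51.698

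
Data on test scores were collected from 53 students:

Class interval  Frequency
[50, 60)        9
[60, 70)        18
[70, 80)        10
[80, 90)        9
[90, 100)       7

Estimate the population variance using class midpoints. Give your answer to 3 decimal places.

Midpoints: 55, 65, 75, 85, 95
n = 53, Σfm = 3845, mean = 72.5472
Σfm² = 287725
Σf(m − x̄)² = Σfm² − (Σfm)²/n = 287725 − 3845²/53 = 8781.1321
Population variance = 8781.1321 / 53 = 165.6817

165.682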